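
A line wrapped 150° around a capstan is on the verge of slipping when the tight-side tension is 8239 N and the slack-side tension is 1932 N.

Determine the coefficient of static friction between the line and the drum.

T₂/T₁ = e^{μβ} → μ = ln(T₂/T₁)/β.
β = 150° = 2.618 rad.
μ = ln(8239/1932)/2.618 = ln(4.264)/2.618 = 0.554.

μ ≈ 0.554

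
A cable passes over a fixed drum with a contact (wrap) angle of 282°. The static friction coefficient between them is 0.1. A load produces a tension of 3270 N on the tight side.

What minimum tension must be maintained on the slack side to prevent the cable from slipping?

Capstan equation at impending slip: T_tight/T_slack = e^{μβ}.
β = 282° = 4.922 rad; e^{μβ} = e^{0.1×4.922} = 1.636.
T_slack = T_tight / e^{μβ} = 3270 / 1.636 = 2000 N.

T_min ≈ 2000 N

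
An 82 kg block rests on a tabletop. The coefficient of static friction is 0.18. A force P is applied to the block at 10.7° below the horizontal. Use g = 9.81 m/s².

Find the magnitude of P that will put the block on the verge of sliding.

P ≈ 153 N

N = m g + P sin α (the push presses the block into the tabletop).
At impending slip, P cos α = μ_s N = μ_s (m g + P sin α).
Solving: P (cos α − μ_s sin α) = μ_s m g → P = 0.18×804/(cos 10.7° − 0.18 sin 10.7°) = 145/0.9492 = 153 N.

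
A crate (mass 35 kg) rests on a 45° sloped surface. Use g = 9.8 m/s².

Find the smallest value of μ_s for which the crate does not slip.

μ_s,min ≈ 1

At the slip threshold m g sin θ = μ_s m g cos θ, so μ_s,min = tan θ.
μ_s,min = tan 45° = 1.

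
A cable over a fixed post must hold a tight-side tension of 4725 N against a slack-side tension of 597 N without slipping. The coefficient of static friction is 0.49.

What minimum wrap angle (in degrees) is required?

β_min ≈ 242°

T₂/T₁ = e^{μβ} → β = ln(T₂/T₁)/μ.
β = ln(4725/597)/0.49 = 2.069/0.49 = 4.222 rad.
In degrees: β = 4.222 × 180/π = 242°.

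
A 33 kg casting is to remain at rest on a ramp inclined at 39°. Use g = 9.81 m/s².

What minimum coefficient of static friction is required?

μ_s,min ≈ 0.81

At the slip threshold m g sin θ = μ_s m g cos θ, so μ_s,min = tan θ.
μ_s,min = tan 39° = 0.81.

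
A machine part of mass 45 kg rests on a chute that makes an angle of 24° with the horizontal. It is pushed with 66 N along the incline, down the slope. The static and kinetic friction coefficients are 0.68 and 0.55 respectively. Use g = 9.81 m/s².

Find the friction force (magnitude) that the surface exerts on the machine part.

f ≈ 246 N (up the incline)

Perpendicular to the surface, N = m g cos θ = 45·9.81·cos 24° = 403.3 N.
For equilibrium along the incline the friction force must supply f = m g sin θ + P = 179.6 + 66 = 245.6 N (positive meaning up-slope).
The static-friction ceiling is μ_s N = 0.68 × 403.3 = 274.2 N.
Since |245.6| ≤ 274.2 N, the machine part remains in static equilibrium and friction takes exactly the required value.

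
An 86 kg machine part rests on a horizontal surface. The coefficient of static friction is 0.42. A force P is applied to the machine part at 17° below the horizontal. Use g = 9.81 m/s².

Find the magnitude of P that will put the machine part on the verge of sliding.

P ≈ 425 N

N = m g + P sin α (the push presses the machine part into the horizontal surface).
At impending slip, P cos α = μ_s N = μ_s (m g + P sin α).
Solving: P (cos α − μ_s sin α) = μ_s m g → P = 0.42×844/(cos 17° − 0.42 sin 17°) = 354/0.8335 = 425 N.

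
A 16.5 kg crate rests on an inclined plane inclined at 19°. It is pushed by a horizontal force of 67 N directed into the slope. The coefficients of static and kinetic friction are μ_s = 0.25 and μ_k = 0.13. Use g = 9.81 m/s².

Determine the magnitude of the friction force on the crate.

The horizontal push has a component P sin θ into the surface, so N = m g cos θ + P sin θ = 153 + 21.81 = 174.9 N.
Along the incline, the net driving force (taking up-slope positive) is P cos θ − m g sin θ = 63.35 − 52.7 = 10.65 N, so equilibrium requires friction f = -10.65 N (down-slope).
Maximum static friction: μ_s N = 0.25 × 174.9 = 43.71 N.
|f_req| = 10.65 ≤ 43.71 N → the crate is in equilibrium; friction equals the required value.

f ≈ 10.7 N (down the incline)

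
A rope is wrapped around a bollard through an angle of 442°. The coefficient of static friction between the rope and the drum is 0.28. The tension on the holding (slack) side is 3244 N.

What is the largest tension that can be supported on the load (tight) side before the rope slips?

T_max ≈ 28100 N

At impending slip the capstan equation gives T₂/T₁ = e^{μβ} with β in radians.
β = 442° × π/180 = 7.714 rad.
e^{μβ} = e^{0.28×7.714} = 8.671.
T₂ = T₁ · e^{μβ} = 3244 × 8.671 = 28100 N.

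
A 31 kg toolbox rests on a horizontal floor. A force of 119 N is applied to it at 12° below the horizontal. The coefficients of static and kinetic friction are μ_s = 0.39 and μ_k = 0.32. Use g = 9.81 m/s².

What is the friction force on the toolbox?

N = m g + P sin α = 304.1 + 119×sin 12° = 328.9 N.
Horizontally, friction must balance P cos α = 116.4 N.
The static-friction limit is μ_s N = 128.3 N.
Since 116.4 N does not exceed the limit, the toolbox stays at rest and f = 116 N.

f ≈ 116 N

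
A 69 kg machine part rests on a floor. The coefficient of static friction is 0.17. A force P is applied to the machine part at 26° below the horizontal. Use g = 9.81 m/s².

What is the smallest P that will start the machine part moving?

P ≈ 140 N

N = m g + P sin α (the push presses the machine part into the floor).
At impending slip, P cos α = μ_s N = μ_s (m g + P sin α).
Solving: P (cos α − μ_s sin α) = μ_s m g → P = 0.17×677/(cos 26° − 0.17 sin 26°) = 115/0.8243 = 140 N.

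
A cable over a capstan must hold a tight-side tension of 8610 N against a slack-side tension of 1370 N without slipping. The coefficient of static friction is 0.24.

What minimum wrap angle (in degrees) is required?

β_min ≈ 439°

T₂/T₁ = e^{μβ} → β = ln(T₂/T₁)/μ.
β = ln(8610/1370)/0.24 = 1.838/0.24 = 7.659 rad.
In degrees: β = 7.659 × 180/π = 439°.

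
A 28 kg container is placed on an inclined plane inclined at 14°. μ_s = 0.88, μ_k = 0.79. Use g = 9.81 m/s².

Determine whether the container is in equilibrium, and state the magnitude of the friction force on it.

N = m g cos θ = 267 N.
Down-slope weight component: m g sin θ = 66.5 N.
μ_s N = 235 N.
66.5 ≤ 235 N, so it stays put; friction = 66.5 N.

f ≈ 66.5 N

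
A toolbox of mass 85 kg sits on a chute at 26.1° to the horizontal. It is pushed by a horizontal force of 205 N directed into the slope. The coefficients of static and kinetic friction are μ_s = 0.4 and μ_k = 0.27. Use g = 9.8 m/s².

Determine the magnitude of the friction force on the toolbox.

Normal direction: N = m g cos θ + P sin θ = 838.2 N.
Along the incline, the net driving force (taking up-slope positive) is P cos θ − m g sin θ = 184.1 − 366.5 = -182.4 N, so equilibrium requires friction f = 182.4 N (up-slope).
Maximum static friction: μ_s N = 0.4 × 838.2 = 335.3 N.
Since 182.4 N is within the 335.3 N limit, the toolbox stays put and friction is exactly 182 N.

f ≈ 182 N (up the incline)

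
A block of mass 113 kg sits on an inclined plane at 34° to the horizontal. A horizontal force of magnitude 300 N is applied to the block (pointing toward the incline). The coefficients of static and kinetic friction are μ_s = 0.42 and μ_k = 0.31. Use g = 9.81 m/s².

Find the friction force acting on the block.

f ≈ 371 N (up the incline)

Normal direction: N = m g cos θ + P sin θ = 1087 N.
Along the incline, the net driving force (taking up-slope positive) is P cos θ − m g sin θ = 248.7 − 619.9 = -371.2 N, so equilibrium requires friction f = 371.2 N (up-slope).
Maximum static friction: μ_s N = 0.42 × 1087 = 456.4 N.
|f_req| = 371.2 ≤ 456.4 N → the block is in equilibrium; friction equals the required value.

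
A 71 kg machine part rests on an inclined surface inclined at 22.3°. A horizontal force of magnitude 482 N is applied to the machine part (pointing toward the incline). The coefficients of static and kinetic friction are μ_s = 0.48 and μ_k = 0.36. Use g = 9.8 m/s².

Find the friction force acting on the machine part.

f ≈ 182 N (down the incline)

The horizontal push has a component P sin θ into the surface, so N = m g cos θ + P sin θ = 643.8 + 182.9 = 826.7 N.
Parallel to the incline: P cos θ − m g sin θ = 446 − 264 = 181.9 N; the friction needed to balance this is 181.9 N acting down the slope.
Maximum static friction: μ_s N = 0.48 × 826.7 = 396.8 N.
|f_req| = 181.9 ≤ 396.8 N → the machine part is in equilibrium; friction equals the required value.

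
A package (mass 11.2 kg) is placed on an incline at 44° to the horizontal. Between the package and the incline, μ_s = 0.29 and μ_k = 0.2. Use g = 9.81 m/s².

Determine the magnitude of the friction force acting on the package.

f ≈ 15.8 N (up the incline)

The normal reaction is N = m g cos θ = 79.04 N.
For equilibrium along the incline, friction must balance the weight component: f = m g sin θ = 76.32 N up the slope.
Static friction can supply at most μ_s N = 22.92 N.
Since |76.32| > 22.92 N, static friction cannot hold it; the package slides down the incline and kinetic friction applies: f = μ_k N = 0.2 × 79.04 = 15.8 N.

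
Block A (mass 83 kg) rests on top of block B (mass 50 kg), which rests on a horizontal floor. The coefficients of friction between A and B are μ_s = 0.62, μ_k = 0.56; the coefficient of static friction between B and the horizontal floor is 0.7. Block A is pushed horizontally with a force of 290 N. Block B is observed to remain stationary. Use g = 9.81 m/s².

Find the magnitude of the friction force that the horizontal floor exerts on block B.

f ≈ 290 N

Normal force at the A–B interface: N₁ = m_A g = 814.2 N.
So the A–B interface can sustain at most μ_s N₁ = 504.8 N of static friction.
Since P = 290 N ≤ 504.8 N, A does not slip on B; friction on A equals P = 290 N.
By Newton's third law B feels 290 N forward from A. With B stationary, the floor's static friction on B balances it: f₂ = 290 N (well within μ_s(m_A+m_B)g = 913.3 N).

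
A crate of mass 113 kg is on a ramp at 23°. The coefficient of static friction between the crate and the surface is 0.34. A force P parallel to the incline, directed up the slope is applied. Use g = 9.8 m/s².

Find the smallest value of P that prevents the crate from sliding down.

The crate tends to slide down (tan θ > μ_s), so at the point of impending slip friction acts up-slope at its limit: f = μ_s N.
P is parallel to the surface, so N = m g cos θ = 1020 N.
Along the incline: P + μ_s N = m g sin θ, so P = 433 − 0.34×1020 = 86.1 N.

P_min ≈ 86.1 N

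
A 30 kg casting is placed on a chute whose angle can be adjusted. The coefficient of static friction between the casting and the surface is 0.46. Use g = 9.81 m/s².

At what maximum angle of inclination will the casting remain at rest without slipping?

θ_max ≈ 24.7°

At the slip threshold, m g sin θ = μ_s · m g cos θ, so tan θ = μ_s.
θ_max = arctan(0.46) = 24.7°.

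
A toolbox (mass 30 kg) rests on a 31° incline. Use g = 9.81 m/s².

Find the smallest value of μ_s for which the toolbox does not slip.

μ_s,min ≈ 0.601

At the slip threshold m g sin θ = μ_s m g cos θ, so μ_s,min = tan θ.
μ_s,min = tan 31° = 0.601.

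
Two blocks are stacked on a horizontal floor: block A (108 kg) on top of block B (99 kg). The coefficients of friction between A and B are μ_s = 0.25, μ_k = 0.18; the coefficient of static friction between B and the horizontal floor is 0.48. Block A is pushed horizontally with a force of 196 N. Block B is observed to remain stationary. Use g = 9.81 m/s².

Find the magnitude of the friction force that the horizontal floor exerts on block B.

The normal force B exerts on A is simply A's weight, N₁ = 1059 N.
Maximum static friction on A from B: μ_s N₁ = 0.25×1059 = 264.9 N.
P = 196 N is within that limit, so A and B move together (both at rest); the A–B friction is simply f₁ = P = 196 N.
By Newton's third law B feels 196 N forward from A. With B stationary, the floor's static friction on B balances it: f₂ = 196 N (well within μ_s(m_A+m_B)g = 974.7 N).

f ≈ 196 N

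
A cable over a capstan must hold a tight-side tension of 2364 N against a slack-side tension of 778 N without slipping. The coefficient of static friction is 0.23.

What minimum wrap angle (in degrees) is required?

T₂/T₁ = e^{μβ} → β = ln(T₂/T₁)/μ.
β = ln(2364/778)/0.23 = 1.111/0.23 = 4.832 rad.
In degrees: β = 4.832 × 180/π = 277°.

β_min ≈ 277°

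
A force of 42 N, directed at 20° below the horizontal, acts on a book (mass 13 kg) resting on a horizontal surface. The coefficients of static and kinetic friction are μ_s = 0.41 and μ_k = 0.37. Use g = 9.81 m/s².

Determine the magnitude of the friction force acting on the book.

f ≈ 39.5 N

Vertical equilibrium gives N = m g + P sin α = 141.9 N.
Horizontally, friction must balance P cos α = 39.47 N.
The static-friction limit is μ_s N = 58.18 N.
39.47 ≤ 58.18 N → static; friction equals the required 39.5 N.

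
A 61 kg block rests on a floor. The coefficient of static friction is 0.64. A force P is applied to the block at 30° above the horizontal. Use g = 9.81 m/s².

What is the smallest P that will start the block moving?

P ≈ 323 N

N = m g − P sin α (the pull lifts the block).
At impending slip, P cos α = μ_s N = μ_s (m g − P sin α).
Solving: P (cos α + μ_s sin α) = μ_s m g → P = 0.64×598/(cos 30° + 0.64 sin 30°) = 383/1.186 = 323 N.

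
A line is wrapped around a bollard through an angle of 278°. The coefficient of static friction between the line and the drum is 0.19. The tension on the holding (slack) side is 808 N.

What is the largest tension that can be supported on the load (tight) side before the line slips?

T_max ≈ 2030 N

At impending slip the capstan equation gives T₂/T₁ = e^{μβ} with β in radians.
β = 278° × π/180 = 4.852 rad.
e^{μβ} = e^{0.19×4.852} = 2.514.
T₂ = T₁ · e^{μβ} = 808 × 2.514 = 2030 N.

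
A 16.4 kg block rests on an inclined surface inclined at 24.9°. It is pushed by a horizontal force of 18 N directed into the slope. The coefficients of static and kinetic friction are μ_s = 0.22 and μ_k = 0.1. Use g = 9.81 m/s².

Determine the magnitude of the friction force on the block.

f ≈ 15.4 N (up the incline)

The horizontal push has a component P sin θ into the surface, so N = m g cos θ + P sin θ = 145.9 + 7.579 = 153.5 N.
Along the incline, the net driving force (taking up-slope positive) is P cos θ − m g sin θ = 16.33 − 67.74 = -51.41 N, so equilibrium requires friction f = 51.41 N (up-slope).
The limit of static friction is μ_s N = 33.77 N.
The required 51.41 N exceeds the static limit, so the block slides down-slope and f = μ_k N = 0.1×153.5 = 15.4 N.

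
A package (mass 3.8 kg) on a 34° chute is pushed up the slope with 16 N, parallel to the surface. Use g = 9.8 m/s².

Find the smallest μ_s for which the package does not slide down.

N = m g cos θ = 30.87 N.
Friction must make up the shortfall along the incline: f = m g sin θ − P = 20.82 − 16 = 4.824 N.
At the threshold f = μ_s N, so μ_s,min = 4.824/30.87 = 0.156.

μ_s,min ≈ 0.156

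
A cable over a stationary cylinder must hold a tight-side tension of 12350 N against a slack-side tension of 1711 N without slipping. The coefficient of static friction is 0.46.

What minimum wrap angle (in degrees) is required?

β_min ≈ 246°

T₂/T₁ = e^{μβ} → β = ln(T₂/T₁)/μ.
β = ln(12350/1711)/0.46 = 1.977/0.46 = 4.297 rad.
In degrees: β = 4.297 × 180/π = 246°.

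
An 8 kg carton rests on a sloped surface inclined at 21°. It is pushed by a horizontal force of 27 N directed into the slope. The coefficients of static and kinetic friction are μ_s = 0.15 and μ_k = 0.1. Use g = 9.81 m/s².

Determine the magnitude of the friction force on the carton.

Resolve perpendicular to the incline: N = m g cos θ + P sin θ = 8×9.81×cos 21° + 27×sin 21° = 82.94 N.
Parallel to the incline: P cos θ − m g sin θ = 25.21 − 28.12 = -2.918 N; the friction needed to balance this is 2.918 N acting up the slope.
Maximum static friction: μ_s N = 0.15 × 82.94 = 12.44 N.
Since 2.918 N is within the 12.44 N limit, the carton stays put and friction is exactly 2.92 N.

f ≈ 2.92 N (up the incline)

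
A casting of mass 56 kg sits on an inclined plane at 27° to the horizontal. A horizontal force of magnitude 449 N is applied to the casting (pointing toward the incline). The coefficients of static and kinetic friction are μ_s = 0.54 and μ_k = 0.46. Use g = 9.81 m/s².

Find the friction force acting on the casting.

f ≈ 151 N (down the incline)

The horizontal push has a component P sin θ into the surface, so N = m g cos θ + P sin θ = 489.5 + 203.8 = 693.3 N.
Along the incline, the net driving force (taking up-slope positive) is P cos θ − m g sin θ = 400.1 − 249.4 = 150.7 N, so equilibrium requires friction f = -150.7 N (down-slope).
Maximum static friction: μ_s N = 0.54 × 693.3 = 374.4 N.
|f_req| = 150.7 ≤ 374.4 N → the casting is in equilibrium; friction equals the required value.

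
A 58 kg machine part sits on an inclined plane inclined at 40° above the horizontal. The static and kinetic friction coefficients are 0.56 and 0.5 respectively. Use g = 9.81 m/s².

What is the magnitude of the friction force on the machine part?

f ≈ 218 N (up the incline)

Perpendicular to the surface, N = m g cos θ = 58·9.81·cos 40° = 435.9 N.
Along the slope the weight component is m g sin θ = 365.7 N; friction must supply exactly this, acting up-slope.
Maximum static friction available: μ_s N = 0.56 × 435.9 = 244.1 N.
|365.7| exceeds 244.1 N, so the machine part slips down-slope; friction is kinetic, f = μ_k N = 0.5×435.9 = 218 N.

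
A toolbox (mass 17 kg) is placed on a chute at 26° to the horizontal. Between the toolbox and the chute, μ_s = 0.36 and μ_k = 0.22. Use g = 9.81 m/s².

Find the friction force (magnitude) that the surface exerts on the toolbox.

The normal reaction is N = m g cos θ = 149.9 N.
Along the slope the weight component is m g sin θ = 73.11 N; friction must supply exactly this, acting up-slope.
The static-friction ceiling is μ_s N = 0.36 × 149.9 = 53.96 N.
Since |73.11| > 53.96 N, static friction cannot hold it; the toolbox slides down the incline and kinetic friction applies: f = μ_k N = 0.22 × 149.9 = 33 N.

f ≈ 33 N (up the incline)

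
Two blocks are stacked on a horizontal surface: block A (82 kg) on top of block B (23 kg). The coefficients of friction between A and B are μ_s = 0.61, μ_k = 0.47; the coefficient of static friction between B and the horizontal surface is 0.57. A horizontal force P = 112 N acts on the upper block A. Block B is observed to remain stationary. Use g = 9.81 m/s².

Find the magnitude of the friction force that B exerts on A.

f ≈ 112 N

Between the blocks, N₁ = m_A g = 804.4 N.
So the A–B interface can sustain at most μ_s N₁ = 490.7 N of static friction.
Since P = 112 N ≤ 490.7 N, A does not slip on B; friction on A equals P = 112 N.
By Newton's third law B feels 112 N forward from A. With B stationary, the floor's static friction on B balances it: f₂ = 112 N (well within μ_s(m_A+m_B)g = 587.1 N).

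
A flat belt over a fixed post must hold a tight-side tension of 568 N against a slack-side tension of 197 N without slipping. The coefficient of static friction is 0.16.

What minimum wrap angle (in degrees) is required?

T₂/T₁ = e^{μβ} → β = ln(T₂/T₁)/μ.
β = ln(568/197)/0.16 = 1.059/0.16 = 6.618 rad.
In degrees: β = 6.618 × 180/π = 379°.

β_min ≈ 379°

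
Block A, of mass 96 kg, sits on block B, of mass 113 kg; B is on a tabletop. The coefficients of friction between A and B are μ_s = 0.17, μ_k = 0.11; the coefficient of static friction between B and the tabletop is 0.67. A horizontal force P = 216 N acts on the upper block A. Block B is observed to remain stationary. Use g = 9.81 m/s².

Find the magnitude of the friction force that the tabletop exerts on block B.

f ≈ 104 N

The normal force B exerts on A is simply A's weight, N₁ = 941.8 N.
So the A–B interface can sustain at most μ_s N₁ = 160.1 N of static friction.
Since P = 216 N > 160.1 N, A slides on B; the A–B friction is kinetic: f₁ = μ_k N₁ = 0.11×941.8 = 104 N.
B experiences an equal 104 N forward from A (third law). B is in equilibrium, so the floor supplies f₂ = 104 N of static friction (limit μ_s(m_A+m_B)g = 1374 N, not exceeded).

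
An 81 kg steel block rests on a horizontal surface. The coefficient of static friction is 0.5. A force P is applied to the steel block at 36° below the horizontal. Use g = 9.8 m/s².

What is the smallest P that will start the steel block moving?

N = m g + P sin α (the push presses the steel block into the horizontal surface).
At impending slip, P cos α = μ_s N = μ_s (m g + P sin α).
Solving: P (cos α − μ_s sin α) = μ_s m g → P = 0.5×794/(cos 36° − 0.5 sin 36°) = 397/0.5151 = 770 N.

P ≈ 770 N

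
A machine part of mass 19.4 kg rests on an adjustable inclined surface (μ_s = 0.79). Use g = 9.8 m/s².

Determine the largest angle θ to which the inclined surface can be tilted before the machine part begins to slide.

θ_max ≈ 38.3°

At the slip threshold, m g sin θ = μ_s · m g cos θ, so tan θ = μ_s.
θ_max = arctan(0.79) = 38.3°.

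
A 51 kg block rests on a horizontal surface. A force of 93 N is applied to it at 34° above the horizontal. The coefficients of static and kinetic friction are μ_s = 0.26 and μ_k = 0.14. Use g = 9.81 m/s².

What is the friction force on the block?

f ≈ 77.1 N

N = m g − P sin α = 500.3 − 93×sin 34° = 448.3 N.
For equilibrium, f = P cos α = 93×cos 34° = 77.1 N.
μ_s N = 0.26 × 448.3 = 116.6 N.
Since 77.1 N does not exceed the limit, the block stays at rest and f = 77.1 N.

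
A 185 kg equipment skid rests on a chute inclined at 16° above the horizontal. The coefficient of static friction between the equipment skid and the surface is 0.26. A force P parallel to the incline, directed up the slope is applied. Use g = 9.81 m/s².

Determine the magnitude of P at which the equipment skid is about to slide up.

At impending motion up the slope, friction acts down-slope at its limit: f = μ_s N.
P is parallel to the surface, so N = m g cos θ = 1740 N.
Along the incline: P = m g sin θ + μ_s N = 500 + 0.26×1740 = 954 N.

P ≈ 954 N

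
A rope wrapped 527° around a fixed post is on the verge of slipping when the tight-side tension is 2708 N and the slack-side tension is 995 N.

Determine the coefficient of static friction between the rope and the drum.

μ ≈ 0.109

T₂/T₁ = e^{μβ} → μ = ln(T₂/T₁)/β.
β = 527° = 9.198 rad.
μ = ln(2708/995)/9.198 = ln(2.722)/9.198 = 0.109.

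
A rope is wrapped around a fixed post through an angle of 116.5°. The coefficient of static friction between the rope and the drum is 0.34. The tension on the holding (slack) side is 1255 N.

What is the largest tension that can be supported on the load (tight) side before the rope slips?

T_max ≈ 2510 N

At impending slip the capstan equation gives T₂/T₁ = e^{μβ} with β in radians.
β = 116.5° × π/180 = 2.033 rad.
e^{μβ} = e^{0.34×2.033} = 1.996.
T₂ = T₁ · e^{μβ} = 1255 × 1.996 = 2510 N.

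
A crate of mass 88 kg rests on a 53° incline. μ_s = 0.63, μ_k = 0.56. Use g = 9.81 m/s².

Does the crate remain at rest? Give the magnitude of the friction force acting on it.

N = m g cos θ = 520 N.
Down-slope weight component: m g sin θ = 689 N.
μ_s N = 327 N.
689 > 327 N, so it slides; kinetic friction f = μ_k N = 0.56×520 = 291 N.

f ≈ 291 N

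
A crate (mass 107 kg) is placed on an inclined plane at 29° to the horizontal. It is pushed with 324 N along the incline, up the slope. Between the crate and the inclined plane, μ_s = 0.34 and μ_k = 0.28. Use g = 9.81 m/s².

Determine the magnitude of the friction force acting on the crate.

f ≈ 185 N (up the incline)

Perpendicular to the surface, N = m g cos θ = 107·9.81·cos 29° = 918.1 N.
Parallel to the incline, ΣF = 0 gives f = m g sin θ − P = 508.9 − 324 = 184.9 N (up-slope positive).
Static friction can supply at most μ_s N = 312.1 N.
Since |184.9| ≤ 312.1 N, static friction is sufficient; f equals the required value, not μ_s N.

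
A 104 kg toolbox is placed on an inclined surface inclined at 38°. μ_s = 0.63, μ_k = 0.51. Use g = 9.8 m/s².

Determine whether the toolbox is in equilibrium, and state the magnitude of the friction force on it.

f ≈ 410 N

N = m g cos θ = 803 N.
Down-slope weight component: m g sin θ = 627 N.
μ_s N = 506 N.
627 > 506 N, so it slides; kinetic friction f = μ_k N = 0.51×803 = 410 N.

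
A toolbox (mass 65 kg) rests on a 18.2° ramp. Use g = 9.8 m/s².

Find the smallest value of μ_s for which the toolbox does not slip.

At the slip threshold m g sin θ = μ_s m g cos θ, so μ_s,min = tan θ.
μ_s,min = tan 18.2° = 0.329.

μ_s,min ≈ 0.329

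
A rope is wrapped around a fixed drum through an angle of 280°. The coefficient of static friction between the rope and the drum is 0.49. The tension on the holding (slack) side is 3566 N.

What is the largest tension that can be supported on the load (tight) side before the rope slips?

At impending slip the capstan equation gives T₂/T₁ = e^{μβ} with β in radians.
β = 280° × π/180 = 4.887 rad.
e^{μβ} = e^{0.49×4.887} = 10.96.
T₂ = T₁ · e^{μβ} = 3566 × 10.96 = 39100 N.

T_max ≈ 39100 N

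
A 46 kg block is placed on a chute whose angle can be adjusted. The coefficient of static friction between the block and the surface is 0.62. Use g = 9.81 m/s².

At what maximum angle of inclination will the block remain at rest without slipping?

At the slip threshold, m g sin θ = μ_s · m g cos θ, so tan θ = μ_s.
θ_max = arctan(0.62) = 31.8°.

θ_max ≈ 31.8°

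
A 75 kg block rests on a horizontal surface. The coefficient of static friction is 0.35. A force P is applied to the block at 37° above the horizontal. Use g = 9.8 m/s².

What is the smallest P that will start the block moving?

P ≈ 255 N

N = m g − P sin α (the pull lifts the block).
At impending slip, P cos α = μ_s N = μ_s (m g − P sin α).
Solving: P (cos α + μ_s sin α) = μ_s m g → P = 0.35×735/(cos 37° + 0.35 sin 37°) = 257/1.009 = 255 N.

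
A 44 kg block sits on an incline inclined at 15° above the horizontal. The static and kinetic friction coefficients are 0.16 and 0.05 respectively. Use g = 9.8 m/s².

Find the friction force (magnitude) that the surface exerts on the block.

f ≈ 20.8 N (up the incline)

The normal reaction is N = m g cos θ = 416.5 N.
Along the slope the weight component is m g sin θ = 111.6 N; friction must supply exactly this, acting up-slope.
Static friction can supply at most μ_s N = 66.64 N.
|111.6| exceeds 66.64 N, so the block slips down-slope; friction is kinetic, f = μ_k N = 0.05×416.5 = 20.8 N.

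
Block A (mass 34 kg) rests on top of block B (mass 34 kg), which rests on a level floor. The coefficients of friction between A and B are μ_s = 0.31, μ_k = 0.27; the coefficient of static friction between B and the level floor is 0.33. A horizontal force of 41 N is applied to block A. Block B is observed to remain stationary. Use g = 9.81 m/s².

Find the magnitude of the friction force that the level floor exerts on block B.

Normal force at the A–B interface: N₁ = m_A g = 333.5 N.
So the A–B interface can sustain at most μ_s N₁ = 103.4 N of static friction.
P = 41 N is within that limit, so A and B move together (both at rest); the A–B friction is simply f₁ = P = 41 N.
By Newton's third law B feels 41 N forward from A. With B stationary, the floor's static friction on B balances it: f₂ = 41 N (well within μ_s(m_A+m_B)g = 220.1 N).

f ≈ 41 N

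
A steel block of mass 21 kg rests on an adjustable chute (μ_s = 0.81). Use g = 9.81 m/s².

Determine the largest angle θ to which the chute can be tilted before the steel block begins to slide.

θ_max ≈ 39°

At the slip threshold, m g sin θ = μ_s · m g cos θ, so tan θ = μ_s.
θ_max = arctan(0.81) = 39°.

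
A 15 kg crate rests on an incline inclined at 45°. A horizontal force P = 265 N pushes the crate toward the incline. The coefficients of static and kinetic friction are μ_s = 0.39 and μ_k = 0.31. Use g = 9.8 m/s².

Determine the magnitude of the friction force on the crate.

f ≈ 83.4 N (down the incline)

Resolve perpendicular to the incline: N = m g cos θ + P sin θ = 15×9.8×cos 45° + 265×sin 45° = 291.3 N.
Parallel to the incline: P cos θ − m g sin θ = 187.4 − 103.9 = 83.44 N; the friction needed to balance this is 83.44 N acting down the slope.
The limit of static friction is μ_s N = 113.6 N.
Since 83.44 N is within the 113.6 N limit, the crate stays put and friction is exactly 83.4 N.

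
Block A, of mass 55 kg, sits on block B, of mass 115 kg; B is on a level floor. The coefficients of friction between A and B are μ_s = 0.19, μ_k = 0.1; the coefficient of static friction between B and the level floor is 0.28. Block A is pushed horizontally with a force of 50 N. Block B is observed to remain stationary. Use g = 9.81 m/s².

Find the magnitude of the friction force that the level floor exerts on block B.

Normal force at the A–B interface: N₁ = m_A g = 539.6 N.
So the A–B interface can sustain at most μ_s N₁ = 102.5 N of static friction.
Since P = 50 N ≤ 102.5 N, A does not slip on B; friction on A equals P = 50 N.
B experiences an equal 50 N forward from A (third law). B is in equilibrium, so the floor supplies f₂ = 50 N of static friction (limit μ_s(m_A+m_B)g = 467 N, not exceeded).

f ≈ 50 N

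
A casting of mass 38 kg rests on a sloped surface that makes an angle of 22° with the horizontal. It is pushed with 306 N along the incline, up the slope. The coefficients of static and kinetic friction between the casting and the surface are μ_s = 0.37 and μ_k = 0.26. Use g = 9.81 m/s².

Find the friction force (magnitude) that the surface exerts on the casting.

Normal force: N = m g cos θ = 38 × 9.81 × cos 22° = 345.6 N.
Parallel to the incline, ΣF = 0 gives f = m g sin θ − P = 139.6 − 306 = -166.4 N (up-slope positive).
Maximum static friction available: μ_s N = 0.37 × 345.6 = 127.9 N.
|-166.4| exceeds 127.9 N, so the casting slips up-slope; friction is kinetic, f = μ_k N = 0.26×345.6 = 89.9 N.

f ≈ 89.9 N (down the incline)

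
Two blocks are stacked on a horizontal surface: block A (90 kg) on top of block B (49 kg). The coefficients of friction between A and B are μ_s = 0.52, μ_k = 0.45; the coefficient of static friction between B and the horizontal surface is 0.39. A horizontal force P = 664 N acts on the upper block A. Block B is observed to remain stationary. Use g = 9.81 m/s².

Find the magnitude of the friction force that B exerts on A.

f ≈ 397 N

Between the blocks, N₁ = m_A g = 882.9 N.
So the A–B interface can sustain at most μ_s N₁ = 459.1 N of static friction.
P = 664 N exceeds that limit, so A slips over B and the interface friction becomes kinetic: f₁ = μ_k N₁ = 0.45×882.9 = 397 N.
B experiences an equal 397 N forward from A (third law). B is in equilibrium, so the floor supplies f₂ = 397 N of static friction (limit μ_s(m_A+m_B)g = 531.8 N, not exceeded).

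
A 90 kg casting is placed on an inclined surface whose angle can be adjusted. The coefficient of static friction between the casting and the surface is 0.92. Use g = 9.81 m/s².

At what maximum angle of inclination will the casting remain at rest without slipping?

At the slip threshold, m g sin θ = μ_s · m g cos θ, so tan θ = μ_s.
θ_max = arctan(0.92) = 42.6°.

θ_max ≈ 42.6°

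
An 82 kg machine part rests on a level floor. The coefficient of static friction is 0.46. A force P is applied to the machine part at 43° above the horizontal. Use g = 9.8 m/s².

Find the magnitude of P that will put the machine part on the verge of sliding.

N = m g − P sin α (the pull lifts the machine part).
At impending slip, P cos α = μ_s N = μ_s (m g − P sin α).
Solving: P (cos α + μ_s sin α) = μ_s m g → P = 0.46×804/(cos 43° + 0.46 sin 43°) = 370/1.045 = 354 N.

P ≈ 354 N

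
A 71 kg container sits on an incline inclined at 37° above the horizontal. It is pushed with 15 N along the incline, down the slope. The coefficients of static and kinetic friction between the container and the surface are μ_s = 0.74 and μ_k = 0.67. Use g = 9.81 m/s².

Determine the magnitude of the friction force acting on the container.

f ≈ 373 N (up the incline)

Perpendicular to the surface, N = m g cos θ = 71·9.81·cos 37° = 556.3 N.
The friction needed for equilibrium is m g sin θ + P = 419.2 + 15 = 434.2 N, measured positive up-slope.
Maximum static friction available: μ_s N = 0.74 × 556.3 = 411.6 N.
|434.2| exceeds 411.6 N, so the container slips down-slope; friction is kinetic, f = μ_k N = 0.67×556.3 = 373 N.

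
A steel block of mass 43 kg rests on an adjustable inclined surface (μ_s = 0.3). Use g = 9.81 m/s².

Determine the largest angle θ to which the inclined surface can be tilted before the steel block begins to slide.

θ_max ≈ 16.7°

At the slip threshold, m g sin θ = μ_s · m g cos θ, so tan θ = μ_s.
θ_max = arctan(0.3) = 16.7°.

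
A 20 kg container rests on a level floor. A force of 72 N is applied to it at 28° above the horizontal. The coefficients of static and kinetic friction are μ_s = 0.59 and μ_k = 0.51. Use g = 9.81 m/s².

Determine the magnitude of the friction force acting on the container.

f ≈ 63.6 N

N = m g − P sin α = 196.2 − 72×sin 28° = 162.4 N.
The horizontal driving force is P cos α = 63.57 N, so equilibrium needs friction f = 63.57 N.
The static-friction limit is μ_s N = 95.81 N.
63.57 ≤ 95.81 N → static; friction equals the required 63.6 N.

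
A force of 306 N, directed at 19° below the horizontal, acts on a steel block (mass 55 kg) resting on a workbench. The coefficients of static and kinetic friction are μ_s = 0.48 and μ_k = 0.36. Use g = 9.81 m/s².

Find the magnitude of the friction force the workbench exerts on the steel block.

Vertical equilibrium gives N = m g + P sin α = 639.2 N.
For equilibrium, f = P cos α = 306×cos 19° = 289.3 N.
μ_s N = 0.48 × 639.2 = 306.8 N.
289.3 ≤ 306.8 N → static; friction equals the required 289 N.

f ≈ 289 N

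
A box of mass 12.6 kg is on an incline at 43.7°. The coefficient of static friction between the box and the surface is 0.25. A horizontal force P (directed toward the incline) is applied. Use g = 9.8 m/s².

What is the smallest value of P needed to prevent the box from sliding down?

P_min ≈ 70.3 N

The box tends to slide down (tan θ > μ_s), so at the point of impending slip friction acts up-slope at its limit: f = μ_s N.
Perpendicular to the incline: N = m g cos θ + P sin θ.
Along the incline: P cos θ + μ_s N = m g sin θ, i.e. P cos θ + μ_s (m g cos θ + P sin θ) = m g sin θ.
Solving, P (cos θ + μ_s sin θ) = m g (sin θ − μ_s cos θ), so P = 123×0.5101/0.8957 = 70.3 N.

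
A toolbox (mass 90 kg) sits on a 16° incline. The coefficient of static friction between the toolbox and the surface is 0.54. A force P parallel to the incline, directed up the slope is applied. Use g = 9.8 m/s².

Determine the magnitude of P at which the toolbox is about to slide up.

At impending motion up the slope, friction acts down-slope at its limit: f = μ_s N.
P is parallel to the surface, so N = m g cos θ = 848 N.
Along the incline: P = m g sin θ + μ_s N = 243 + 0.54×848 = 701 N.

P ≈ 701 N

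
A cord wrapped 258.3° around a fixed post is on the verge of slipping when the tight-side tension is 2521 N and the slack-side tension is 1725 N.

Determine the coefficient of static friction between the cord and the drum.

μ ≈ 0.0842

T₂/T₁ = e^{μβ} → μ = ln(T₂/T₁)/β.
β = 258.3° = 4.508 rad.
μ = ln(2521/1725)/4.508 = ln(1.461)/4.508 = 0.0842.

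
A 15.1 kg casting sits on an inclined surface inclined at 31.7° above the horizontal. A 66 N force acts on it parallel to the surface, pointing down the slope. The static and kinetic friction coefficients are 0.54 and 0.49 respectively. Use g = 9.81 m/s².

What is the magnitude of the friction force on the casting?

f ≈ 61.8 N (up the incline)

Normal force: N = m g cos θ = 15.1 × 9.81 × cos 31.7° = 126 N.
The friction needed for equilibrium is m g sin θ + P = 77.84 + 66 = 143.8 N, measured positive up-slope.
The static-friction ceiling is μ_s N = 0.54 × 126 = 68.06 N.
|143.8| exceeds 68.06 N, so the casting slips down-slope; friction is kinetic, f = μ_k N = 0.49×126 = 61.8 N.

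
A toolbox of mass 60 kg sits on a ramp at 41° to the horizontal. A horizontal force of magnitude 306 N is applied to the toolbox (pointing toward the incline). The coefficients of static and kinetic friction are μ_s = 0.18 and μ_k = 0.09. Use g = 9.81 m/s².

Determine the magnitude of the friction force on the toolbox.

f ≈ 58 N (up the incline)

Resolve perpendicular to the incline: N = m g cos θ + P sin θ = 60×9.81×cos 41° + 306×sin 41° = 645 N.
Along the incline, the net driving force (taking up-slope positive) is P cos θ − m g sin θ = 230.9 − 386.2 = -155.2 N, so equilibrium requires friction f = 155.2 N (up-slope).
The limit of static friction is μ_s N = 116.1 N.
|f_req| = 155.2 > 116.1 N → the toolbox slides down the incline; f = μ_k N = 0.09 × 645 = 58 N.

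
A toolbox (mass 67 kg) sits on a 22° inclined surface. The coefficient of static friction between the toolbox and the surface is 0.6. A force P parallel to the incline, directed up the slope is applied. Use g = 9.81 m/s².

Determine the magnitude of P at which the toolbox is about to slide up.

At impending motion up the slope, friction acts down-slope at its limit: f = μ_s N.
P is parallel to the surface, so N = m g cos θ = 609 N.
Along the incline: P = m g sin θ + μ_s N = 246 + 0.6×609 = 612 N.

P ≈ 612 N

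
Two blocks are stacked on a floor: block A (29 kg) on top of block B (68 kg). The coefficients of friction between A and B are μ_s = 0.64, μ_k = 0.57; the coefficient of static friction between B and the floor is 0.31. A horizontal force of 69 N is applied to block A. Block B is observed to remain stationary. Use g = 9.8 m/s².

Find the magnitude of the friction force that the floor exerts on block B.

Normal force at the A–B interface: N₁ = m_A g = 284.2 N.
So the A–B interface can sustain at most μ_s N₁ = 181.9 N of static friction.
P = 69 N is within that limit, so A and B move together (both at rest); the A–B friction is simply f₁ = P = 69 N.
By Newton's third law B feels 69 N forward from A. With B stationary, the floor's static friction on B balances it: f₂ = 69 N (well within μ_s(m_A+m_B)g = 294.7 N).

f ≈ 69 N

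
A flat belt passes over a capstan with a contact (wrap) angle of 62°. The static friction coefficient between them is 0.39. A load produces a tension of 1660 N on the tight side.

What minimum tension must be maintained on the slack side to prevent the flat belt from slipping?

T_min ≈ 1090 N

Capstan equation at impending slip: T_tight/T_slack = e^{μβ}.
β = 62° = 1.082 rad; e^{μβ} = e^{0.39×1.082} = 1.525.
T_slack = T_tight / e^{μβ} = 1660 / 1.525 = 1090 N.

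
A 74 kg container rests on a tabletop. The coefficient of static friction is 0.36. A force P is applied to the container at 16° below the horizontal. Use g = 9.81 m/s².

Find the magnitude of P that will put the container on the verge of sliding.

N = m g + P sin α (the push presses the container into the tabletop).
At impending slip, P cos α = μ_s N = μ_s (m g + P sin α).
Solving: P (cos α − μ_s sin α) = μ_s m g → P = 0.36×726/(cos 16° − 0.36 sin 16°) = 261/0.862 = 303 N.

P ≈ 303 N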